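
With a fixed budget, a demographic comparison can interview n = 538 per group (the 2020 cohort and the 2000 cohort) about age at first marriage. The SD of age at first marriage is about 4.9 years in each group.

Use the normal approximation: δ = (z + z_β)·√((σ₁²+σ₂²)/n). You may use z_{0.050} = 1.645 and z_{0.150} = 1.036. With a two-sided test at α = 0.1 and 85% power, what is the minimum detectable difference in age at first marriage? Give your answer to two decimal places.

δ = (z_{α/2} + z_β) · √((σ₁²+σ₂²)/n)
  = (1.645 + 1.036) · √(48.02/538)
  = 2.681 · √0.08926
  = 2.681 · 0.2988
  = 0.8010

Minimum detectable difference ≈ 0.80 years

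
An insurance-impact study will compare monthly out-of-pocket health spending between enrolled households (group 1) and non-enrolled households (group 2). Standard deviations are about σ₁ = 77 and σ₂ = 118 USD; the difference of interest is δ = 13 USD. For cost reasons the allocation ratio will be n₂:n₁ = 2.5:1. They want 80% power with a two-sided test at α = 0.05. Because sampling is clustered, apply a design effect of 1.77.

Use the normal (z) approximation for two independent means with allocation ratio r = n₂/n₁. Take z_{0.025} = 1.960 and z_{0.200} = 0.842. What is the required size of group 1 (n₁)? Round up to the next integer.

n₁ = 946

n₁ = (z_{α/2} + z_β)² · (σ₁² + σ₂²/r) / δ²
   = (1.960 + 0.842)² · (77² + 118²/2.5) / 13²
   = 7.8512 · (5929 + 5569.6) / 169
   = 7.8512 · 11498.6 / 169
   = 534.19
Design effect: 1.77 × 534.19 = 945.51.
Round up → n₁ = 946; n₂ = r·n₁ = 2.5 × 946 = 2365.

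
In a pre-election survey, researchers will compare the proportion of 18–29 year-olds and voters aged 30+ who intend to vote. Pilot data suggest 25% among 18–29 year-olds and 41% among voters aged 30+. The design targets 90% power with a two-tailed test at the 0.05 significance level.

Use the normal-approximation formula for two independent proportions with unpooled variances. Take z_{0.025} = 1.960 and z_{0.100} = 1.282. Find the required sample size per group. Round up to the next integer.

n = 177 per group

n = (z_{α/2} + z_β)² · [p₁(1−p₁) + p₂(1−p₂)] / (p₁ − p₂)²
  = (1.960 + 1.282)² · (0.25·0.75 + 0.41·0.59) / (-0.16)²
  = (3.242)² · (0.1875 + 0.2419) / 0.0256
  = 10.5106 · 0.4294 / 0.0256
  = 176.30
Round up → n = 177 per group.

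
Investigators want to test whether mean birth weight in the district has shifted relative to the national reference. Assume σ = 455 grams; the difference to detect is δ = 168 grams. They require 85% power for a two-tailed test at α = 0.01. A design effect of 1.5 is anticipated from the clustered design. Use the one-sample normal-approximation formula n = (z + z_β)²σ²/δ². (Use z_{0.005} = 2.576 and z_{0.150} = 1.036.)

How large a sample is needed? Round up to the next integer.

n = 144

n = (z_{α/2} + z_β)² · σ² / δ²
  = (2.576 + 1.036)² · 455² / 168²
  = 13.0465 · 207025 / 28224
  = 95.70
Design effect: 1.5 × 95.70 = 143.55.
Round up → n = 144.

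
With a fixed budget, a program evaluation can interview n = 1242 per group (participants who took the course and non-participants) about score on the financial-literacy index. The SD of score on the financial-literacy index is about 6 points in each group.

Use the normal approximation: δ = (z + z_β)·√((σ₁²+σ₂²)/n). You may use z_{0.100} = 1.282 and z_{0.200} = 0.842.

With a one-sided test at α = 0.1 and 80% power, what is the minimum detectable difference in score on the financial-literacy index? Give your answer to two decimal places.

Minimum detectable difference ≈ 0.51 points

δ = (z_α + z_β) · √((σ₁²+σ₂²)/n)
  = (1.282 + 0.842) · √(72/1242)
  = 2.124 · √0.05797
  = 2.124 · 0.2408
  = 0.5114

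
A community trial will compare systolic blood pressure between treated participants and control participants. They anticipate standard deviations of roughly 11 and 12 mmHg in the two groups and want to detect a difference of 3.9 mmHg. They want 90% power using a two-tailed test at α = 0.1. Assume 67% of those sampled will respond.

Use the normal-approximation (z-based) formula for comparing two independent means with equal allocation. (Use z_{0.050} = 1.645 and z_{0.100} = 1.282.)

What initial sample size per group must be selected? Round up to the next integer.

n = 223 per group

n = (z_{α/2} + z_β)² · (σ₁² + σ₂²) / δ²
  = (1.645 + 1.282)² · (11² + 12² = 265) / 3.9²
  = 8.5673 · 265 / 15.21
  = 149.27
Adjust for 67% response: 149.27 / 0.67 = 222.79.
Round up → n = 223 per group.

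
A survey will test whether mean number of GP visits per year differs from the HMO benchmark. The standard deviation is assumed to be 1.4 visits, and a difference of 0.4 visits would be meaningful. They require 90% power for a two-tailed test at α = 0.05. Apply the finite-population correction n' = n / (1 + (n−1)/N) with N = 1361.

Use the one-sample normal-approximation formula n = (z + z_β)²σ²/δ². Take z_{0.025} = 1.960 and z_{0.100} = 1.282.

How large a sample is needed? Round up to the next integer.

n = (z_{α/2} + z_β)² · σ² / δ²
  = (1.960 + 1.282)² · 1.4² / 0.4²
  = 10.5106 · 1.96 / 0.16
  = 128.75
Finite-population correction (N = 1361): 128.75 / (1 + (128.75 − 1)/1361) = 117.71.
Round up → n = 118.

n = 118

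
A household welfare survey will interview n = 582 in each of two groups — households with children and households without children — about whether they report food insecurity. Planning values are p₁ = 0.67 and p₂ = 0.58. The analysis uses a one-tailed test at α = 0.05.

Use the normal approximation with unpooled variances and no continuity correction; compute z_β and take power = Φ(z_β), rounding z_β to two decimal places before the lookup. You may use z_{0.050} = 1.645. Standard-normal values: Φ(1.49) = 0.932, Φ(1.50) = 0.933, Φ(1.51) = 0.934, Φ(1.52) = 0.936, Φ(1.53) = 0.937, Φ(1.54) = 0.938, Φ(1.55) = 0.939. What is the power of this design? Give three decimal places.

Power ≈ 0.938

z_β = |p₁−p₂|·√(n/[p₁q₁+p₂q₂]) − z_α
    = 0.09 · √(582/0.4647) − 1.645
    = 0.09 · 35.3896 − 1.645
    = 3.1851 − 1.645 = 1.5401 → 1.54
Power = Φ(1.54) = 0.938.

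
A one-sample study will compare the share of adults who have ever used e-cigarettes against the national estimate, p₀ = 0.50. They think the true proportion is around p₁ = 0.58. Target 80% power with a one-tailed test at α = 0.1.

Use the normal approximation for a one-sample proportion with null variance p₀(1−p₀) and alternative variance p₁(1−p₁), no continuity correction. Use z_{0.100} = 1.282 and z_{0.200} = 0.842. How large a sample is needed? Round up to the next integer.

n = 175

n = [z_α·√(p₀q₀) + z_β·√(p₁q₁)]² / (p₁ − p₀)²
  = [1.282·√(0.50·0.50) + 0.842·√(0.58·0.42)]² / (0.08)²
  = [1.282·0.5000 + 0.842·0.4936]² / 0.0064
  = [1.0566]² / 0.0064
  = 174.43
Round up → n = 175.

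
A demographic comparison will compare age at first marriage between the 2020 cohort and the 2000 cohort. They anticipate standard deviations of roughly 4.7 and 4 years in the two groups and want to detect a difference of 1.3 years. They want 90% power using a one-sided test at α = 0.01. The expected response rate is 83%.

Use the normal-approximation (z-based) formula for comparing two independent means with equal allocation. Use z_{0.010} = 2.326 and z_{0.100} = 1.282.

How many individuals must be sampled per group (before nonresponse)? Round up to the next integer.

n = (z_α + z_β)² · (σ₁² + σ₂²) / δ²
  = (2.326 + 1.282)² · (4.7² + 4² = 38.09) / 1.3²
  = 13.0177 · 38.09 / 1.69
  = 293.40
Adjust for 83% response: 293.40 / 0.83 = 353.49.
Round up → n = 354 per group.

n = 354 per group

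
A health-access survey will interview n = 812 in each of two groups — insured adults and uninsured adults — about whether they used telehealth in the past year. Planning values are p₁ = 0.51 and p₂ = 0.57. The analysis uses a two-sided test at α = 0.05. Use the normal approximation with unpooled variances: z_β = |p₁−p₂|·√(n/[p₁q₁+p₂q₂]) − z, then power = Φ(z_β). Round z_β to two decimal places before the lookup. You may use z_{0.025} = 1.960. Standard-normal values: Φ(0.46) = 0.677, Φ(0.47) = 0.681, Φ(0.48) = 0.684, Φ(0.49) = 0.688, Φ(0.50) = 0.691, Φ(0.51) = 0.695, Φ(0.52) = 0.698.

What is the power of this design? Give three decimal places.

z_β = |p₁−p₂|·√(n/[p₁q₁+p₂q₂]) − z_{α/2}
    = 0.06 · √(812/0.4950) − 1.960
    = 0.06 · 40.5019 − 1.960
    = 2.4301 − 1.960 = 0.4701 → 0.47
Power = Φ(0.47) = 0.681.

Power ≈ 0.681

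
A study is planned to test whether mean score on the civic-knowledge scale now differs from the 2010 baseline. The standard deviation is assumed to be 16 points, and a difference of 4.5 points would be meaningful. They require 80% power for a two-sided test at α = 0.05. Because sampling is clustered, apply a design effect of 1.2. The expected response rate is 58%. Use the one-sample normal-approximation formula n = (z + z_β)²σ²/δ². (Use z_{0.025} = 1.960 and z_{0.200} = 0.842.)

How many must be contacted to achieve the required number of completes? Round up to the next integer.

n = 206

n = (z_{α/2} + z_β)² · σ² / δ²
  = (1.960 + 0.842)² · 16² / 4.5²
  = 7.8512 · 256 / 20.25
  = 99.25
Design effect: 1.2 × 99.25 = 119.11.
Adjust for 58% response: 119.11 / 0.58 = 205.35.
Round up → n = 206.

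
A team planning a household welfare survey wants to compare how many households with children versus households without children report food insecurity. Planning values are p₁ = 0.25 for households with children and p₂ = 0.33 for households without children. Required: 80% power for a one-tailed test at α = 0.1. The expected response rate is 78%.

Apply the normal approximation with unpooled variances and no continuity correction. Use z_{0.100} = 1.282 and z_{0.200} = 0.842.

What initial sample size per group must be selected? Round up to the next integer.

n = (z_α + z_β)² · [p₁(1−p₁) + p₂(1−p₂)] / (p₁ − p₂)²
  = (1.282 + 0.842)² · (0.25·0.75 + 0.33·0.67) / (-0.08)²
  = (2.124)² · (0.1875 + 0.2211) / 0.0064
  = 4.5114 · 0.4086 / 0.0064
  = 288.02
Adjust for 78% response: 288.02 / 0.78 = 369.26.
Round up → n = 370 per group.

n = 370 per group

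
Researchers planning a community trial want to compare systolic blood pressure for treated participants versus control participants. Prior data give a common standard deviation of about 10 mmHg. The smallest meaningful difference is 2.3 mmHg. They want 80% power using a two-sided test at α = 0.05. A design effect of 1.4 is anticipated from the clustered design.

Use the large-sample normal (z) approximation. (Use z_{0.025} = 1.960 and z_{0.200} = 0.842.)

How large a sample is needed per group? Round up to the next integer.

n = (z_{α/2} + z_β)² · (σ₁² + σ₂²) / δ²
  = (1.960 + 0.842)² · (2·10² = 200) / 2.3²
  = 7.8512 · 200 / 5.29
  = 296.83
Design effect: 1.4 × 296.83 = 415.56.
Round up → n = 416 per group.

n = 416 per group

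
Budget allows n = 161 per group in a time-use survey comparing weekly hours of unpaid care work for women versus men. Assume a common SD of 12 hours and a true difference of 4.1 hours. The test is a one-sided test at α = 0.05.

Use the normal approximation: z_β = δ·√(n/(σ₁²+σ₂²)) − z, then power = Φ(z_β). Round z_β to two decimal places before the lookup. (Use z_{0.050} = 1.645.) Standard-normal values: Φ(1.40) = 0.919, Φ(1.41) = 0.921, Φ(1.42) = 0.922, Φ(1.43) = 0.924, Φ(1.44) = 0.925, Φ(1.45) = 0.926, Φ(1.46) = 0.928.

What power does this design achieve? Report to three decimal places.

Power ≈ 0.922

z_β = δ·√(n/(σ₁²+σ₂²)) − z_α
    = 4.1 · √(161/288) − 1.645
    = 4.1 · 0.74768 − 1.645
    = 3.0655 − 1.645 = 1.4205 → 1.42
Power = Φ(1.42) = 0.922.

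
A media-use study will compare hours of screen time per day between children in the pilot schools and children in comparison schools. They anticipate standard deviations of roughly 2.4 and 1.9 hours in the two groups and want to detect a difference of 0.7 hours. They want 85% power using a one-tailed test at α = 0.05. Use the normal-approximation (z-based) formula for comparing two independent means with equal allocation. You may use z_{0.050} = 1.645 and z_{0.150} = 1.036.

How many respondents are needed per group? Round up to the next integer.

n = (z_α + z_β)² · (σ₁² + σ₂²) / δ²
  = (1.645 + 1.036)² · (2.4² + 1.9² = 9.37) / 0.7²
  = 7.1878 · 9.37 / 0.49
  = 137.45
Round up → n = 138 per group.

n = 138 per group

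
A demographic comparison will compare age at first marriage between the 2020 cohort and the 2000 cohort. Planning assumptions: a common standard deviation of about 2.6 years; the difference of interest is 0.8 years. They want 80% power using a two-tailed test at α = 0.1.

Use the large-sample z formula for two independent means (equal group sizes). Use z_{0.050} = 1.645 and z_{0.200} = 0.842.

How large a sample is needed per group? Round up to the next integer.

n = 131 per group

n = (z_{α/2} + z_β)² · (σ₁² + σ₂²) / δ²
  = (1.645 + 0.842)² · (2·2.6² = 13.52) / 0.8²
  = 6.1852 · 13.52 / 0.64
  = 130.66
Round up → n = 131 per group.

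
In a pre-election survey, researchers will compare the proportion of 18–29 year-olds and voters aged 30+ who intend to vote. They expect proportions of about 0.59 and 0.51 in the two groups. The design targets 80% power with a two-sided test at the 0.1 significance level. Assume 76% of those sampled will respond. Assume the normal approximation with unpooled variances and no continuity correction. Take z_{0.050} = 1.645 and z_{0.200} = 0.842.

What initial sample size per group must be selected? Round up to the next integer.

n = (z_{α/2} + z_β)² · [p₁(1−p₁) + p₂(1−p₂)] / (p₁ − p₂)²
  = (1.645 + 0.842)² · (0.59·0.41 + 0.51·0.49) / (0.08)²
  = (2.487)² · (0.2419 + 0.2499) / 0.0064
  = 6.1852 · 0.4918 / 0.0064
  = 475.29
Adjust for 76% response: 475.29 / 0.76 = 625.38.
Round up → n = 626 per group.

n = 626 per group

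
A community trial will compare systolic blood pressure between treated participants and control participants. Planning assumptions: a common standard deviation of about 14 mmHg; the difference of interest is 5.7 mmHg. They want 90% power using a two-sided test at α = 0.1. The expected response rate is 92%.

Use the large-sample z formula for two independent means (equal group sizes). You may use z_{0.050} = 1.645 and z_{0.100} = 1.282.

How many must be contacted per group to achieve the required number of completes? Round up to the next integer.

n = (z_{α/2} + z_β)² · (σ₁² + σ₂²) / δ²
  = (1.645 + 1.282)² · (2·14² = 392) / 5.7²
  = 8.5673 · 392 / 32.49
  = 103.37
Adjust for 92% response: 103.37 / 0.92 = 112.36.
Round up → n = 113 per group.

n = 113 per group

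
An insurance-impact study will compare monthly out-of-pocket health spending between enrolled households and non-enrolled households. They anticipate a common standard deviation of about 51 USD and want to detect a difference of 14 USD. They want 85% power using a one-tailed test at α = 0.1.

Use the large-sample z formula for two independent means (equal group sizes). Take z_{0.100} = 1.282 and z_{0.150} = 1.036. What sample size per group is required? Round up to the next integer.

n = (z_α + z_β)² · (σ₁² + σ₂²) / δ²
  = (1.282 + 1.036)² · (2·51² = 5202) / 14²
  = 5.3731 · 5202 / 196
  = 142.61
Round up → n = 143 per group.

n = 143 per group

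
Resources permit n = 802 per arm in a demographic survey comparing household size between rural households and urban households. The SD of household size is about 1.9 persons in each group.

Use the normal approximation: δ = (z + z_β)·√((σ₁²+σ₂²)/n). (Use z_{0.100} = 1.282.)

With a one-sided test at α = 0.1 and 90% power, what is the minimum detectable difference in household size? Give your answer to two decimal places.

δ = (z_α + z_β) · √((σ₁²+σ₂²)/n)
  = (1.282 + 1.282) · √(7.22/802)
  = 2.564 · √0.009
  = 2.564 · 0.0949
  = 0.2433

Minimum detectable difference ≈ 0.24 persons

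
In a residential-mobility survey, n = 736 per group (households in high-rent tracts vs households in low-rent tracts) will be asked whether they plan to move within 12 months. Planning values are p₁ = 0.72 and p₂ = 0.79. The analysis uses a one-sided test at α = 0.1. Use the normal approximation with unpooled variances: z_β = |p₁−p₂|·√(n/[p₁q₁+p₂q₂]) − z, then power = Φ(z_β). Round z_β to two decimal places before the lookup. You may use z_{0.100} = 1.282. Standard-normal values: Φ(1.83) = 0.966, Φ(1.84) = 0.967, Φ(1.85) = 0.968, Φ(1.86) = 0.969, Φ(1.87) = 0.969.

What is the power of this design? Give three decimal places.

Power ≈ 0.968

z_β = |p₁−p₂|·√(n/[p₁q₁+p₂q₂]) − z_α
    = 0.07 · √(736/0.3675) − 1.282
    = 0.07 · 44.7518 − 1.282
    = 3.1326 − 1.282 = 1.8506 → 1.85
Power = Φ(1.85) = 0.968.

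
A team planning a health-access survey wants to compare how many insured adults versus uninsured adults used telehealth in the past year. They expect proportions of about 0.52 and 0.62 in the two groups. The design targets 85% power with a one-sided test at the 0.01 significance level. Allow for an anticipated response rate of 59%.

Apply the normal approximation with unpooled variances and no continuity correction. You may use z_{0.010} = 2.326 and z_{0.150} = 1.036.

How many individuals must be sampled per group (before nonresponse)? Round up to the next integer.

n = 930 per group

n = (z_α + z_β)² · [p₁(1−p₁) + p₂(1−p₂)] / (p₁ − p₂)²
  = (2.326 + 1.036)² · (0.52·0.48 + 0.62·0.38) / (-0.10)²
  = (3.362)² · (0.2496 + 0.2356) / 0.0100
  = 11.3030 · 0.4852 / 0.0100
  = 548.42
Adjust for 59% response: 548.42 / 0.59 = 929.53.
Round up → n = 930 per group.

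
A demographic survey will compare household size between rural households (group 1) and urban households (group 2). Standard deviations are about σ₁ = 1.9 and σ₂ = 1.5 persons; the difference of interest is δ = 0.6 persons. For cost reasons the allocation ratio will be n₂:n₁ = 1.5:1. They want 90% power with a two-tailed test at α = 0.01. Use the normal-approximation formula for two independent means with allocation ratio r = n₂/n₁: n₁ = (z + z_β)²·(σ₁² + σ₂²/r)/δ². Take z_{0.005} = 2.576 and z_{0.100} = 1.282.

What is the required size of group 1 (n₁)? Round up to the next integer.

n₁ = (z_{α/2} + z_β)² · (σ₁² + σ₂²/r) / δ²
   = (2.576 + 1.282)² · (1.9² + 1.5²/1.5) / 0.6²
   = 14.8842 · (3.61 + 1.5) / 0.36
   = 14.8842 · 5.11 / 0.36
   = 211.27
Round up → n₁ = 212; n₂ = r·n₁ = 1.5 × 212 = 318.

n₁ = 212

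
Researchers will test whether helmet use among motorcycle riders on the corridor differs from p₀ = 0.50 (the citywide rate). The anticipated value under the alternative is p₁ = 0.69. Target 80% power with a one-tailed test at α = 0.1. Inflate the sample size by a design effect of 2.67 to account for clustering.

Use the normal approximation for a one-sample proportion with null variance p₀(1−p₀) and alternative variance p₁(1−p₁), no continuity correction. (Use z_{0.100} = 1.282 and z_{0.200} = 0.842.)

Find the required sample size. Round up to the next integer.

n = 79

n = [z_α·√(p₀q₀) + z_β·√(p₁q₁)]² / (p₁ − p₀)²
  = [1.282·√(0.50·0.50) + 0.842·√(0.69·0.31)]² / (0.19)²
  = [1.282·0.5000 + 0.842·0.4625]² / 0.0361
  = [1.0304]² / 0.0361
  = 29.41
Design effect: 2.67 × 29.41 = 78.53.
Round up → n = 79.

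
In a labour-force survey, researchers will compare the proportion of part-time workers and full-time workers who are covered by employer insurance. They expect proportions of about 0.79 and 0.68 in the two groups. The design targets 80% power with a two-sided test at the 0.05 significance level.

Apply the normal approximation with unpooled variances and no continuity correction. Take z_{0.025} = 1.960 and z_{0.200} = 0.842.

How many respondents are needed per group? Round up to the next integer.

n = 249 per group

n = (z_{α/2} + z_β)² · [p₁(1−p₁) + p₂(1−p₂)] / (p₁ − p₂)²
  = (1.960 + 0.842)² · (0.79·0.21 + 0.68·0.32) / (0.11)²
  = (2.802)² · (0.1659 + 0.2176) / 0.0121
  = 7.8512 · 0.3835 / 0.0121
  = 248.84
Round up → n = 249 per group.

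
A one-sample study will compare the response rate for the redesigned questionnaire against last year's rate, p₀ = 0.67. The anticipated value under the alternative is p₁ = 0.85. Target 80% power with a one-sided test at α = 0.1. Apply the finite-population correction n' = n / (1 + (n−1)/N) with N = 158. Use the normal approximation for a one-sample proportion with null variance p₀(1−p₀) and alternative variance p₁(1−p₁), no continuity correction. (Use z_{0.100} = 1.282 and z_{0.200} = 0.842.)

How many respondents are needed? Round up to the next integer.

n = 22

n = [z_α·√(p₀q₀) + z_β·√(p₁q₁)]² / (p₁ − p₀)²
  = [1.282·√(0.67·0.33) + 0.842·√(0.85·0.15)]² / (0.18)²
  = [1.282·0.4702 + 0.842·0.3571]² / 0.0324
  = [0.9035]² / 0.0324
  = 25.19
Finite-population correction (N = 158): 25.19 / (1 + (25.19 − 1)/158) = 21.85.
Round up → n = 22.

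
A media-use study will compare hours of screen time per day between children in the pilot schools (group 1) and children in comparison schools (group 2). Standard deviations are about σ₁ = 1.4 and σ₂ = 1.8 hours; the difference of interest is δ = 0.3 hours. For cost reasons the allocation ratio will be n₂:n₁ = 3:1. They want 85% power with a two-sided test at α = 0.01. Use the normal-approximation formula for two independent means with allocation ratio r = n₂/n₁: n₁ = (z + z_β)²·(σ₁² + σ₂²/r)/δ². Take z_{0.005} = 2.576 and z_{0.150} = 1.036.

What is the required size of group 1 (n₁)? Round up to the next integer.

n₁ = 441

n₁ = (z_{α/2} + z_β)² · (σ₁² + σ₂²/r) / δ²
   = (2.576 + 1.036)² · (1.4² + 1.8²/3) / 0.3²
   = 13.0465 · (1.96 + 1.08) / 0.09
   = 13.0465 · 3.04 / 0.09
   = 440.68
Round up → n₁ = 441; n₂ = r·n₁ = 3 × 441 = 1323.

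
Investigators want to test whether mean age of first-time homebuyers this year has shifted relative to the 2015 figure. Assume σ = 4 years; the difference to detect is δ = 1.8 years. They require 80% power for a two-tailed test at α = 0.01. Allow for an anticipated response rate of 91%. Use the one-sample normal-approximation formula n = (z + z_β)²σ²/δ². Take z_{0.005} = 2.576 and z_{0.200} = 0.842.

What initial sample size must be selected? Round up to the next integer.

n = (z_{α/2} + z_β)² · σ² / δ²
  = (2.576 + 0.842)² · 4² / 1.8²
  = 11.6827 · 16 / 3.24
  = 57.69
Adjust for 91% response: 57.69 / 0.91 = 63.40.
Round up → n = 64.

n = 64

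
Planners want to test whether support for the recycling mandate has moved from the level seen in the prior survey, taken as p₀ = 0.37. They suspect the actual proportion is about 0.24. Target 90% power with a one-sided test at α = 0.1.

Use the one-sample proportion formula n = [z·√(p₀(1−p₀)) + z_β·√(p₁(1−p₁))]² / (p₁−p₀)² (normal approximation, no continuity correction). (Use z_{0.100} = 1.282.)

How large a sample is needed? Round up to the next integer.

n = 81

n = [z_α·√(p₀q₀) + z_β·√(p₁q₁)]² / (p₁ − p₀)²
  = [1.282·√(0.37·0.63) + 1.282·√(0.24·0.76)]² / (-0.13)²
  = [1.282·0.4828 + 1.282·0.4271]² / 0.0169
  = [1.1665]² / 0.0169
  = 80.51
Round up → n = 81.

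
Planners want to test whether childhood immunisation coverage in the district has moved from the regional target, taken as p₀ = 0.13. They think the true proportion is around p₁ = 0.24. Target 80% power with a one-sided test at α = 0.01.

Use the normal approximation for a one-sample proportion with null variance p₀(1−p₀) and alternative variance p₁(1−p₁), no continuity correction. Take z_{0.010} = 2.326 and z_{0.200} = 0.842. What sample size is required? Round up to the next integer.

n = 108

n = [z_α·√(p₀q₀) + z_β·√(p₁q₁)]² / (p₁ − p₀)²
  = [2.326·√(0.13·0.87) + 0.842·√(0.24·0.76)]² / (0.11)²
  = [2.326·0.3363 + 0.842·0.4271]² / 0.0121
  = [1.1418]² / 0.0121
  = 107.75
Round up → n = 108.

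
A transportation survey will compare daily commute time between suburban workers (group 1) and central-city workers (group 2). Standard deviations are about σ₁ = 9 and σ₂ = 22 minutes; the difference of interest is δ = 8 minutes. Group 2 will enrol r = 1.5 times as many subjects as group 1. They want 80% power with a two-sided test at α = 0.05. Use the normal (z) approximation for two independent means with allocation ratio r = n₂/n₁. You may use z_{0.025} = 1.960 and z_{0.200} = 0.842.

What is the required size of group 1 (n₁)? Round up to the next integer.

n₁ = (z_{α/2} + z_β)² · (σ₁² + σ₂²/r) / δ²
   = (1.960 + 0.842)² · (9² + 22²/1.5) / 8²
   = 7.8512 · (81 + 322.6667) / 64
   = 7.8512 · 403.6667 / 64
   = 49.52
Round up → n₁ = 50; n₂ = r·n₁ = 1.5 × 50 = 75.

n₁ = 50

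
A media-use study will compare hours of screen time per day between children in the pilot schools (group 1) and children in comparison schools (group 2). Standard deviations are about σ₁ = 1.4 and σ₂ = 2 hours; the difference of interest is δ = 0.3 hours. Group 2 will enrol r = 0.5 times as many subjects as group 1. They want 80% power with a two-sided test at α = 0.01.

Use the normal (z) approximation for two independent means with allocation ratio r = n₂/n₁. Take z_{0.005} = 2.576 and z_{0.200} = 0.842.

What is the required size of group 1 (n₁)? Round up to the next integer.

n₁ = 1293

n₁ = (z_{α/2} + z_β)² · (σ₁² + σ₂²/r) / δ²
   = (2.576 + 0.842)² · (1.4² + 2²/0.5) / 0.3²
   = 11.6827 · (1.96 + 8) / 0.09
   = 11.6827 · 9.96 / 0.09
   = 1292.89
Round up → n₁ = 1293; n₂ = r·n₁ = 0.5 × 1293 = 647.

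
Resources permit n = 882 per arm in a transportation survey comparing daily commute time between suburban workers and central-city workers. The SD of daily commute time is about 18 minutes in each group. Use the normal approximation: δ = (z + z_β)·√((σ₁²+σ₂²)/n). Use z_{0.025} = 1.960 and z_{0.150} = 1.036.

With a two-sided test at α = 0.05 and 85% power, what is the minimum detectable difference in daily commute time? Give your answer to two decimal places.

Minimum detectable difference ≈ 2.57 minutes

δ = (z_{α/2} + z_β) · √((σ₁²+σ₂²)/n)
  = (1.960 + 1.036) · √(648/882)
  = 2.996 · √0.73469
  = 2.996 · 0.8571
  = 2.5680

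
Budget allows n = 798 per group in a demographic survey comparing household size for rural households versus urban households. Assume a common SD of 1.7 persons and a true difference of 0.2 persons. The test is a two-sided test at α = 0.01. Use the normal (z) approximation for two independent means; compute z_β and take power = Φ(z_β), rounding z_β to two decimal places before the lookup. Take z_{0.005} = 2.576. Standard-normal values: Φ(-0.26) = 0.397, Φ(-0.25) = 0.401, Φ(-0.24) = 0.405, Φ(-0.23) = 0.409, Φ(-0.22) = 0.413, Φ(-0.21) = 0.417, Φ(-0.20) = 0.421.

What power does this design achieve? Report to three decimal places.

Power ≈ 0.409

z_β = δ·√(n/(σ₁²+σ₂²)) − z_{α/2}
    = 0.2 · √(798/5.78) − 2.576
    = 0.2 · 11.74999 − 2.576
    = 2.3500 − 2.576 = -0.2260 → -0.23
Power = Φ(-0.23) = 0.409.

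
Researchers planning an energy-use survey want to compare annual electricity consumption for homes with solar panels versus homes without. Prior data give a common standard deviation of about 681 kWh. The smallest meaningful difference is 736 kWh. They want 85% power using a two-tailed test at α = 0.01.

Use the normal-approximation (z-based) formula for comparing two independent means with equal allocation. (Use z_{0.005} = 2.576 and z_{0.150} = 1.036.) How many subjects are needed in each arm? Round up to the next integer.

n = 23 per group

n = (z_{α/2} + z_β)² · (σ₁² + σ₂²) / δ²
  = (2.576 + 1.036)² · (2·681² = 927522) / 736²
  = 13.0465 · 927522 / 541696
  = 22.34
Round up → n = 23 per group.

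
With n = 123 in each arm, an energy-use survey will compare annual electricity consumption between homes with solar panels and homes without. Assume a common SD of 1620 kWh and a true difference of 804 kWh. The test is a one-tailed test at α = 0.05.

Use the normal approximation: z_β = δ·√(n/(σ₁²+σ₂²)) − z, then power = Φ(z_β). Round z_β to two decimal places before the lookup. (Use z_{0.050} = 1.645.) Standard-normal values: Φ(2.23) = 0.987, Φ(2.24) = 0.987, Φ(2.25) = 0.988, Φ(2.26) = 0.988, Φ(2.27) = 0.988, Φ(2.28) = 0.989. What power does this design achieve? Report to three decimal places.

Power ≈ 0.988

z_β = δ·√(n/(σ₁²+σ₂²)) − z_α
    = 804 · √(123/5248800) − 1.645
    = 804 · 0.00484 − 1.645
    = 3.8921 − 1.645 = 2.2471 → 2.25
Power = Φ(2.25) = 0.988.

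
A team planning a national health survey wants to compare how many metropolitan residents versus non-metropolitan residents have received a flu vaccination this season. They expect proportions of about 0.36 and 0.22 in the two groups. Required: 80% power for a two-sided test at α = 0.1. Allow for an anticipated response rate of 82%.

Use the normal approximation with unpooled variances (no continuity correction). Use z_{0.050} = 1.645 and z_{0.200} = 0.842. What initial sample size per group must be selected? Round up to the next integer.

n = 155 per group

n = (z_{α/2} + z_β)² · [p₁(1−p₁) + p₂(1−p₂)] / (p₁ − p₂)²
  = (1.645 + 0.842)² · (0.36·0.64 + 0.22·0.78) / (0.14)²
  = (2.487)² · (0.2304 + 0.1716) / 0.0196
  = 6.1852 · 0.4020 / 0.0196
  = 126.86
Adjust for 82% response: 126.86 / 0.82 = 154.71.
Round up → n = 155 per group.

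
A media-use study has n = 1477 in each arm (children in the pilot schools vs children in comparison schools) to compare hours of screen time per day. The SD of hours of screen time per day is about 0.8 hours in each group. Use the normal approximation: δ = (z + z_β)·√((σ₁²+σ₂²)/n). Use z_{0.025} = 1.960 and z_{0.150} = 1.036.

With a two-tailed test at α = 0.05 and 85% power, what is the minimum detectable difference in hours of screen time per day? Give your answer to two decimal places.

δ = (z_{α/2} + z_β) · √((σ₁²+σ₂²)/n)
  = (1.960 + 1.036) · √(1.28/1477)
  = 2.996 · √0.00087
  = 2.996 · 0.0294
  = 0.0882

Minimum detectable difference ≈ 0.09 hours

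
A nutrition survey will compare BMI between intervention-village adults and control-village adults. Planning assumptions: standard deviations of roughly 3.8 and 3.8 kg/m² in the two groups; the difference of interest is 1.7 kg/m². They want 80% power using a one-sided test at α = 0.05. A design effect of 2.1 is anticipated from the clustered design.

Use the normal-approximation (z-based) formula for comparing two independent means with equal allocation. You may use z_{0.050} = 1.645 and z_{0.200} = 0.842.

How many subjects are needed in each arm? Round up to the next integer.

n = (z_α + z_β)² · (σ₁² + σ₂²) / δ²
  = (1.645 + 0.842)² · (3.8² + 3.8² = 28.88) / 1.7²
  = 6.1852 · 28.88 / 2.89
  = 61.81
Design effect: 2.1 × 61.81 = 129.80.
Round up → n = 130 per group.

n = 130 per group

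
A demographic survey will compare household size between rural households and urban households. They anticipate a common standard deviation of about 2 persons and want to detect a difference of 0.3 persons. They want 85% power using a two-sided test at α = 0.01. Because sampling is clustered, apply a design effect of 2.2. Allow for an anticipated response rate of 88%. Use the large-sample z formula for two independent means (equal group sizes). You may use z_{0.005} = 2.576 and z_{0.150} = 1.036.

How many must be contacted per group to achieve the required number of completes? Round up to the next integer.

n = 2900 per group

n = (z_{α/2} + z_β)² · (σ₁² + σ₂²) / δ²
  = (2.576 + 1.036)² · (2·2² = 8) / 0.3²
  = 13.0465 · 8 / 0.09
  = 1159.69
Design effect: 2.2 × 1159.69 = 2551.32.
Adjust for 88% response: 2551.32 / 0.88 = 2899.23.
Round up → n = 2900 per group.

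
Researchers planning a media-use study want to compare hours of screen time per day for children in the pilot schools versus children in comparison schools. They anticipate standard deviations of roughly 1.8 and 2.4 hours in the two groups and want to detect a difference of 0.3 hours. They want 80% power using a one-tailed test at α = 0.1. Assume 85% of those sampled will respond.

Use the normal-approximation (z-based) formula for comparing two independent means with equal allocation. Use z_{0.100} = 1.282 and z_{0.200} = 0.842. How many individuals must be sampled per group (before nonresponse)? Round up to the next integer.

n = (z_α + z_β)² · (σ₁² + σ₂²) / δ²
  = (1.282 + 0.842)² · (1.8² + 2.4² = 9) / 0.3²
  = 4.5114 · 9 / 0.09
  = 451.14
Adjust for 85% response: 451.14 / 0.85 = 530.75.
Round up → n = 531 per group.

n = 531 per group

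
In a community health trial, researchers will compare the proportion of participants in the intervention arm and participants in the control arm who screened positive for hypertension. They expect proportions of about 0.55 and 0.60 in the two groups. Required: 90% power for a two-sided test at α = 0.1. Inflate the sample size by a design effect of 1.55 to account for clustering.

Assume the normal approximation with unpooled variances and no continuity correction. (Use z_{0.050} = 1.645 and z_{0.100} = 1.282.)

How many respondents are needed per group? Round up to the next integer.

n = (z_{α/2} + z_β)² · [p₁(1−p₁) + p₂(1−p₂)] / (p₁ − p₂)²
  = (1.645 + 1.282)² · (0.55·0.45 + 0.60·0.40) / (-0.05)²
  = (2.927)² · (0.2475 + 0.2400) / 0.0025
  = 8.5673 · 0.4875 / 0.0025
  = 1670.63
Design effect: 1.55 × 1670.63 = 2589.48.
Round up → n = 2590 per group.

n = 2590 per group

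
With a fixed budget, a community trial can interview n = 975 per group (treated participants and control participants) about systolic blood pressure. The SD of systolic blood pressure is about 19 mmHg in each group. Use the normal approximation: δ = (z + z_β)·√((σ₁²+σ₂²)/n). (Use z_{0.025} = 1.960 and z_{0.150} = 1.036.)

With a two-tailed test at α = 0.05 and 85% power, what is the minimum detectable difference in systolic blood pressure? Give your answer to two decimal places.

Minimum detectable difference ≈ 2.58 mmHg

δ = (z_{α/2} + z_β) · √((σ₁²+σ₂²)/n)
  = (1.960 + 1.036) · √(722/975)
  = 2.996 · √0.74051
  = 2.996 · 0.8605
  = 2.5781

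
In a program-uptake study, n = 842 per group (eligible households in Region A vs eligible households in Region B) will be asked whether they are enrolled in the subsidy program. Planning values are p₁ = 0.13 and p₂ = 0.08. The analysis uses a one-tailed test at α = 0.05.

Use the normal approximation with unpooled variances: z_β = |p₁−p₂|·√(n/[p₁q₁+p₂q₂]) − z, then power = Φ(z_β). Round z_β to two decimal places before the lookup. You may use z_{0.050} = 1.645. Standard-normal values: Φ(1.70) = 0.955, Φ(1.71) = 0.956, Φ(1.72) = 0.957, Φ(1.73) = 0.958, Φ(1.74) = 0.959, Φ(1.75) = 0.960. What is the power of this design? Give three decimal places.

z_β = |p₁−p₂|·√(n/[p₁q₁+p₂q₂]) − z_α
    = 0.05 · √(842/0.1867) − 1.645
    = 0.05 · 67.1559 − 1.645
    = 3.3578 − 1.645 = 1.7128 → 1.71
Power = Φ(1.71) = 0.956.

Power ≈ 0.956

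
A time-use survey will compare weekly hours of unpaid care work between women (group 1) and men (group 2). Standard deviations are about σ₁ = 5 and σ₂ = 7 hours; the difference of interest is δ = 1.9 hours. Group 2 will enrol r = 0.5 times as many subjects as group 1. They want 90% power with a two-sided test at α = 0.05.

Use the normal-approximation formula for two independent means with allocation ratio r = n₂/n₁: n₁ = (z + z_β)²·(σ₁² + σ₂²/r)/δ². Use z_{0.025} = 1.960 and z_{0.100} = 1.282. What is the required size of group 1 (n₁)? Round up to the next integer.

n₁ = 359

n₁ = (z_{α/2} + z_β)² · (σ₁² + σ₂²/r) / δ²
   = (1.960 + 1.282)² · (5² + 7²/0.5) / 1.9²
   = 10.5106 · (25 + 98) / 3.61
   = 10.5106 · 123 / 3.61
   = 358.12
Round up → n₁ = 359; n₂ = r·n₁ = 0.5 × 359 = 180.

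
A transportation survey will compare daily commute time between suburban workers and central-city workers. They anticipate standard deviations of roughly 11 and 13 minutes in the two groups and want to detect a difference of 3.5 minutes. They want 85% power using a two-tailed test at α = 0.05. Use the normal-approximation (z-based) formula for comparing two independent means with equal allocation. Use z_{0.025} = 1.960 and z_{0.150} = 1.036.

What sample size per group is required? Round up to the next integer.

n = 213 per group

n = (z_{α/2} + z_β)² · (σ₁² + σ₂²) / δ²
  = (1.960 + 1.036)² · (11² + 13² = 290) / 3.5²
  = 8.9760 · 290 / 12.25
  = 212.49
Round up → n = 213 per group.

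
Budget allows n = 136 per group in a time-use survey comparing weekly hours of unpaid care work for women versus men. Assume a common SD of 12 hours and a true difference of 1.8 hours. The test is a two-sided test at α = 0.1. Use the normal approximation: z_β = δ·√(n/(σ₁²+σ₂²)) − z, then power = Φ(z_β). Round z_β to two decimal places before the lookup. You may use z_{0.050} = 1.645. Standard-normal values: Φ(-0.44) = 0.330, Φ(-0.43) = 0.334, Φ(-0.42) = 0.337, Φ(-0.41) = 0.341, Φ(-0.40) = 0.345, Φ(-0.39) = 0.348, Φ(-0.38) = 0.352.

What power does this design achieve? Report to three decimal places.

z_β = δ·√(n/(σ₁²+σ₂²)) − z_{α/2}
    = 1.8 · √(136/288) − 1.645
    = 1.8 · 0.68718 − 1.645
    = 1.2369 − 1.645 = -0.4081 → -0.41
Power = Φ(-0.41) = 0.341.

Power ≈ 0.341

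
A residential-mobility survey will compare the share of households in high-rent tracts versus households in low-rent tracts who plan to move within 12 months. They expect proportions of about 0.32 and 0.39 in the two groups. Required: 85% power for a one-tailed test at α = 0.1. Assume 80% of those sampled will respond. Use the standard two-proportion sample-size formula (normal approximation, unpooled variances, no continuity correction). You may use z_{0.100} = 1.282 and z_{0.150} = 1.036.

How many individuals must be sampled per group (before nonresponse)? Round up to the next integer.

n = 625 per group

n = (z_α + z_β)² · [p₁(1−p₁) + p₂(1−p₂)] / (p₁ − p₂)²
  = (1.282 + 1.036)² · (0.32·0.68 + 0.39·0.61) / (-0.07)²
  = (2.318)² · (0.2176 + 0.2379) / 0.0049
  = 5.3731 · 0.4555 / 0.0049
  = 499.48
Adjust for 80% response: 499.48 / 0.80 = 624.35.
Round up → n = 625 per group.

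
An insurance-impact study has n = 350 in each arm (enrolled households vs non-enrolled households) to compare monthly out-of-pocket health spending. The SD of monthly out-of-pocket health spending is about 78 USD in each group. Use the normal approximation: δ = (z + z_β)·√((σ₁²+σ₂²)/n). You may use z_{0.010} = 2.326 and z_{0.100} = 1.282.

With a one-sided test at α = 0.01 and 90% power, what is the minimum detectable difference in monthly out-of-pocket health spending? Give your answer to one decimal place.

δ = (z_α + z_β) · √((σ₁²+σ₂²)/n)
  = (2.326 + 1.282) · √(12168/350)
  = 3.608 · √34.7657
  = 3.608 · 5.8962
  = 21.2737

Minimum detectable difference ≈ 21.3 USD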